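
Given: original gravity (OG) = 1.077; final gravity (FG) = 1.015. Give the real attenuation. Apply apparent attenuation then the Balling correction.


AA = (OG−FG)/(OG−1)·100;  RA = AA·0.8192
AA = (1.077 − 1.015)/(1.077 − 1)·100 = 80.5195
RA = 80.5195·0.8192

65.9616 %


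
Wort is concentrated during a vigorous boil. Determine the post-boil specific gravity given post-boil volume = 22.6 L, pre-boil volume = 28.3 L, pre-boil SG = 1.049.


SG_post = 1 + (SG_pre − 1)·V_pre/V_post
pts_pre = (1.049 − 1)·1000 = 49.0000
pts_post = 49.0000·28.3/22.6 = 61.3584
SG_post = 1 + 61.3584/1000

1.0614


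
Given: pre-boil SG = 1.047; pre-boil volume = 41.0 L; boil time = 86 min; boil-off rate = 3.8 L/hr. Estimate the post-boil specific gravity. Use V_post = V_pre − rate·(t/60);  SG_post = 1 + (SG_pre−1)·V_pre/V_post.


V_post = 41.0 − 3.8·(86/60) = 35.5533
SG_post = 1 + (1.047 − 1)·41.0/35.5533

1.0542


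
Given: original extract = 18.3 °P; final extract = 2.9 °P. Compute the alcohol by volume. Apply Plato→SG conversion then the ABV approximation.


SG = 259/(259 − P);  ABV = (OG − FG)·131.25
OG = 259/(259 − 18.3) = 1.0760
FG = 259/(259 − 2.9) = 1.0113
ABV = (1.0760 − 1.0113)·131.25

8.4925 % ABV


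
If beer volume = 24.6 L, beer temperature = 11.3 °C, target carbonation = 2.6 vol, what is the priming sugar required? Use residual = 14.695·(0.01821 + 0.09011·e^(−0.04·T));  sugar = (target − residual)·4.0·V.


residual = 14.695·(0.01821 + 0.09011·e^(−0.04·11.3)) = 1.1102
sugar = (2.6 − 1.1102)·4.0·24.6

146.5929 g


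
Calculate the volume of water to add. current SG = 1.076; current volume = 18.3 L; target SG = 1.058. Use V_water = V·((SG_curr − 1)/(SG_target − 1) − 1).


V_water = 18.3·((1.076 − 1)/(1.058 − 1) − 1)

5.6793 L


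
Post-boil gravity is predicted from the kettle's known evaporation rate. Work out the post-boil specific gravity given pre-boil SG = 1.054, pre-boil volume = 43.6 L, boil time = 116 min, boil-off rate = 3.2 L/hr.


V_post = V_pre − rate·(t/60);  SG_post = 1 + (SG_pre−1)·V_pre/V_post
V_post = 43.6 − 3.2·(116/60) = 37.4133
SG_post = 1 + (1.054 − 1)·43.6/37.4133

1.0629


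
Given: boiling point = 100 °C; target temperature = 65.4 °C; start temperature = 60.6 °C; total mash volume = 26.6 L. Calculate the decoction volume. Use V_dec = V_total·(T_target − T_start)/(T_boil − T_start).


V_dec = 26.6·(65.4 − 60.6)/(100 − 60.6)

3.2406 L


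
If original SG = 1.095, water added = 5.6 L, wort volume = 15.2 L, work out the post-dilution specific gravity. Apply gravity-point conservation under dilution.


SG_new = 1 + (SG_old − 1)·V_old/(V_old + V_water)
pts = (1.095 − 1)·1000·15.2/(15.2 + 5.6) = 69.4231
SG_new = 1 + 69.4231/1000

1.0694


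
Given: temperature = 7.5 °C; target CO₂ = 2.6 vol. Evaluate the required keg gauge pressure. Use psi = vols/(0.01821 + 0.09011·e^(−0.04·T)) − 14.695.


psi = 2.6/(0.01821 + 0.09011·e^(−0.04·7.5)) − 14.695

15.9058 psi


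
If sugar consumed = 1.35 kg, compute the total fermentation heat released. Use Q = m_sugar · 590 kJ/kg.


Q = 1.35 · 590

796.5000 kJ


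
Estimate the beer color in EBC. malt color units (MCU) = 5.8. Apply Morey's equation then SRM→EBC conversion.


SRM = 1.4922·MCU^0.6859;  EBC = SRM·1.97
SRM = 1.4922·5.8^0.6859 = 4.9827
EBC = 4.9827·1.97

9.8159 EBC


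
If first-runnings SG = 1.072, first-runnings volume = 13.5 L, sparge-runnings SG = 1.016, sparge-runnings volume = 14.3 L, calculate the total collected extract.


total = Σ (SG_i − 1)·1000·V_i
first = (1.072 − 1)·1000·13.5 = 972.0000
sparge = (1.016 − 1)·1000·14.3 = 228.8000
total = 972.0000 + 228.8000

1200.8000 gravity·L


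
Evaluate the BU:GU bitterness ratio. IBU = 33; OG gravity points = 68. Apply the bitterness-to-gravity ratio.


BU:GU = IBU / OG_points
BU:GU = 33 / 68

0.4853


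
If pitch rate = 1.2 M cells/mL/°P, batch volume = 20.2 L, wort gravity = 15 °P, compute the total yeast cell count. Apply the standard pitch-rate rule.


cells (billions) = rate · V_L · °P
cells = 1.2 · 20.2 · 15

363.6000 billion cells


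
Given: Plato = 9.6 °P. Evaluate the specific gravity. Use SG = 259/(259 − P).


SG = 259/(259 − 9.6)

1.0385


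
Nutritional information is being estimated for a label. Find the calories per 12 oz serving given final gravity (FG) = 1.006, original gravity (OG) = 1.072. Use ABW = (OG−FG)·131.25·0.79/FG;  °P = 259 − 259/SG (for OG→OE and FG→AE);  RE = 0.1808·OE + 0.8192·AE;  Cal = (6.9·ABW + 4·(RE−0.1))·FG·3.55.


ABW = (1.072 − 1.006)·131.25·0.79/1.006 = 6.8026
OE = 259 − 259/1.072 = 17.3955 °P
AE = 259 − 259/1.006 = 1.5447 °P
RE = 0.1808·17.3955 + 0.8192·1.5447 = 4.4106 °P
Cal = (6.9·6.8026 + 4·(4.4106−0.1))·1.006·3.55

229.2056 kcal


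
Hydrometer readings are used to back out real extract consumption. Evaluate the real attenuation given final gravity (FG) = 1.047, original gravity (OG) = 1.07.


AA = (OG−FG)/(OG−1)·100;  RA = AA·0.8192
AA = (1.07 − 1.047)/(1.07 − 1)·100 = 32.8571
RA = 32.8571·0.8192

26.9166 %


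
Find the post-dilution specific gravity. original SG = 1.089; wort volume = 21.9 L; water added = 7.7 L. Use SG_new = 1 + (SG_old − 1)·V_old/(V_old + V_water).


pts = (1.089 − 1)·1000·21.9/(21.9 + 7.7) = 65.8480
SG_new = 1 + 65.8480/1000

1.0658


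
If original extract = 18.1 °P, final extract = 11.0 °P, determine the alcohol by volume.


SG = 259/(259 − P);  ABV = (OG − FG)·131.25
OG = 259/(259 − 18.1) = 1.0751
FG = 259/(259 − 11.0) = 1.0444
ABV = (1.0751 − 1.0444)·131.25

4.0399 % ABV


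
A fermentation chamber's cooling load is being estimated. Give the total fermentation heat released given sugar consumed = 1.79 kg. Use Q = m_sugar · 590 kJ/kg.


Q = 1.79 · 590

1056.1000 kJ


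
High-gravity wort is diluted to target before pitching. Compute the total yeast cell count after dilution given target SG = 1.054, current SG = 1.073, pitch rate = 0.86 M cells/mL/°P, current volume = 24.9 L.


V_w = V·((SG_c−1)/(SG_t−1)−1);  °P = 259 − 259/SG_t;  cells = rate·(V+V_w)·°P
V_w = 24.9·((1.073−1)/(1.054−1)−1) = 8.7611
V_final = 24.9 + 8.7611 = 33.6611
°P = 259 − 259/1.054 = 13.2694
cells = 0.86·33.6611·13.2694

384.1314 billion cells


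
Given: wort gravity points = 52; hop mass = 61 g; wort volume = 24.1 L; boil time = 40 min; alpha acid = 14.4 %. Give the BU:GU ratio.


U = 1.65·0.000125^(GP/1000)·(1−e^(−0.04t))/4.15;  IBU = (α/100)·m·U·1000/V;  BU:GU = IBU/GP
U = 1.65·0.000125^(52/1000)·(1−e^(−0.04·40))/4.15 = 0.1989
IBU = (14.4/100)·61·0.1989·1000/24.1 = 72.4786
BU:GU = 72.4786/52

1.3938


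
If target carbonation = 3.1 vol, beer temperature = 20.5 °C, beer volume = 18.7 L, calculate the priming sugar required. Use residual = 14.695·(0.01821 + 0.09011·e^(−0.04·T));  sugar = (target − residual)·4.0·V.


residual = 14.695·(0.01821 + 0.09011·e^(−0.04·20.5)) = 0.8508
sugar = (3.1 − 0.8508)·4.0·18.7

168.2401 g


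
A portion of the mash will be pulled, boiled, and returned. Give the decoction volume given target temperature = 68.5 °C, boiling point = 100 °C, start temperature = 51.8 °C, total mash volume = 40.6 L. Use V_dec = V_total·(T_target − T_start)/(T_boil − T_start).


V_dec = 40.6·(68.5 − 51.8)/(100 − 51.8)

14.0668 L


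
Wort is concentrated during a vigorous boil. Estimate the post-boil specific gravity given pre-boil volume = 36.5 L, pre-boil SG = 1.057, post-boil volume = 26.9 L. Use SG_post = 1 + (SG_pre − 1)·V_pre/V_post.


pts_pre = (1.057 − 1)·1000 = 57.0000
pts_post = 57.0000·36.5/26.9 = 77.3420
SG_post = 1 + 77.3420/1000

1.0773


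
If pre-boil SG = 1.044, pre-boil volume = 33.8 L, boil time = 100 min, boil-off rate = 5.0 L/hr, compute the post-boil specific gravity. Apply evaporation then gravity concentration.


V_post = V_pre − rate·(t/60);  SG_post = 1 + (SG_pre−1)·V_pre/V_post
V_post = 33.8 − 5.0·(100/60) = 25.4667
SG_post = 1 + (1.044 − 1)·33.8/25.4667

1.0584


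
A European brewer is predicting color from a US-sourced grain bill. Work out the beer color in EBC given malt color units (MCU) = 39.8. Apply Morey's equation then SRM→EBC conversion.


SRM = 1.4922·MCU^0.6859;  EBC = SRM·1.97
SRM = 1.4922·39.8^0.6859 = 18.6718
EBC = 18.6718·1.97

36.7835 EBC


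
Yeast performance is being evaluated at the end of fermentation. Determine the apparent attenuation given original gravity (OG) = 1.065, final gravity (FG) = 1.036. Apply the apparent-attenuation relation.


AA = (OG − FG)/(OG − 1) · 100
AA = (1.065 − 1.036)/(1.065 − 1) · 100

44.6154 %


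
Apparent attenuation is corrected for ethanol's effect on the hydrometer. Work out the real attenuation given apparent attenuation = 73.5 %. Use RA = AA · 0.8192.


RA = 73.5 · 0.8192

60.2112 %


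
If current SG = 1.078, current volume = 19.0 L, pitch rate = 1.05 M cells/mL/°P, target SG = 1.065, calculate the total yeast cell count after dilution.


V_w = V·((SG_c−1)/(SG_t−1)−1);  °P = 259 − 259/SG_t;  cells = rate·(V+V_w)·°P
V_w = 19.0·((1.078−1)/(1.065−1)−1) = 3.8000
V_final = 19.0 + 3.8000 = 22.8000
°P = 259 − 259/1.065 = 15.8075
cells = 1.05·22.8000·15.8075

378.4318 billion cells


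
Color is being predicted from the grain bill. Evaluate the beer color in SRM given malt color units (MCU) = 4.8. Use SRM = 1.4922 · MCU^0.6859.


SRM = 1.4922 · 4.8^0.6859

4.3761 SRM


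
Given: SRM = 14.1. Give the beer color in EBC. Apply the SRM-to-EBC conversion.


EBC = SRM · 1.97
EBC = 14.1 · 1.97

27.7770 EBC


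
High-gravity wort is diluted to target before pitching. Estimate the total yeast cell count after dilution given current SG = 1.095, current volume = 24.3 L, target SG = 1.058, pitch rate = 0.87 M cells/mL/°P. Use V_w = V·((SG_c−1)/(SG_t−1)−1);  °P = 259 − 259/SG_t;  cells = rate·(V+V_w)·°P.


V_w = 24.3·((1.095−1)/(1.058−1)−1) = 15.5017
V_final = 24.3 + 15.5017 = 39.8017
°P = 259 − 259/1.058 = 14.1985
cells = 0.87·39.8017·14.1985

491.6581 billion cells


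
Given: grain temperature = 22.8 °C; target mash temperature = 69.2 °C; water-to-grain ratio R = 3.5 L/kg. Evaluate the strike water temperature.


T_strike = (0.41/R)·(T_mash − T_grain) + T_mash
T_strike = (0.41/3.5)·(69.2 − 22.8) + 69.2

74.6354 °C


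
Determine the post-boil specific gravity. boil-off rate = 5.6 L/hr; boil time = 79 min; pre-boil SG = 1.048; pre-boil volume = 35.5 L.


V_post = V_pre − rate·(t/60);  SG_post = 1 + (SG_pre−1)·V_pre/V_post
V_post = 35.5 − 5.6·(79/60) = 28.1267
SG_post = 1 + (1.048 − 1)·35.5/28.1267

1.0606


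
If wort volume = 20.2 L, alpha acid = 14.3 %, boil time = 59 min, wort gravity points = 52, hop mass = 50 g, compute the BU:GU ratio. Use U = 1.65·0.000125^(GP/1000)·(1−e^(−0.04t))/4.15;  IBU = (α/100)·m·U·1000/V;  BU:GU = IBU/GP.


U = 1.65·0.000125^(52/1000)·(1−e^(−0.04·59))/4.15 = 0.2256
IBU = (14.3/100)·50·0.2256·1000/20.2 = 79.8650
BU:GU = 79.8650/52

1.5359


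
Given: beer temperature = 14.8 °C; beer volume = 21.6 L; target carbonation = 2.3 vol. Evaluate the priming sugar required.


residual = 14.695·(0.01821 + 0.09011·e^(−0.04·T));  sugar = (target − residual)·4.0·V
residual = 14.695·(0.01821 + 0.09011·e^(−0.04·14.8)) = 1.0002
sugar = (2.3 − 1.0002)·4.0·21.6

112.3070 g


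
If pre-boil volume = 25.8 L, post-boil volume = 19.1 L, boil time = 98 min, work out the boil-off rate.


rate = (V_pre − V_post) / (t_min/60)
rate = (25.8 − 19.1) / (98/60)

4.1020 L/hr


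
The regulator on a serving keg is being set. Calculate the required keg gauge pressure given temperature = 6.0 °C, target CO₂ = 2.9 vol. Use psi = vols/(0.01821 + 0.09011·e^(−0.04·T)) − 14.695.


psi = 2.9/(0.01821 + 0.09011·e^(−0.04·6.0)) − 14.695

17.8552 psi


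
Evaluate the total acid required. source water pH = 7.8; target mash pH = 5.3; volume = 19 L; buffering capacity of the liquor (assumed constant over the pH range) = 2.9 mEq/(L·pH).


acid = buffering capacity · (pH_source − pH_target) · V
acid = 2.9 · (7.8 − 5.3) · 19

137.7500 mEq


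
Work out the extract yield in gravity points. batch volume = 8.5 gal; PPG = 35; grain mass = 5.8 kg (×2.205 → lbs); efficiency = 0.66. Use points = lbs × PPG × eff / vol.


lbs = 5.8 × 2.205 = 12.7890
points = 12.7890 × 35 × 0.66 / 8.5

34.7560 points


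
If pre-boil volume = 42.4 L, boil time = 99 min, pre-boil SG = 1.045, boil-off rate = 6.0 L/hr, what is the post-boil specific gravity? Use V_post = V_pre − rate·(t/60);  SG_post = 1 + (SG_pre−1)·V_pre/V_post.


V_post = 42.4 − 6.0·(99/60) = 32.5000
SG_post = 1 + (1.045 − 1)·42.4/32.5000

1.0587


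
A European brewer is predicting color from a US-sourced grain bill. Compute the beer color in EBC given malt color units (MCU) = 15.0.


SRM = 1.4922·MCU^0.6859;  EBC = SRM·1.97
SRM = 1.4922·15.0^0.6859 = 9.5611
EBC = 9.5611·1.97

18.8354 EBC


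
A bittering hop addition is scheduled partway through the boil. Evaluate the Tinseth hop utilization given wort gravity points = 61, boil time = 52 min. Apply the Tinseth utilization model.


U = 1.65·0.000125^(GP/1000) · (1 − e^(−0.04·t))/4.15
bigness = 1.65·0.000125^(61/1000) = 0.9537
boil_factor = (1 − e^(−0.04·52))/4.15 = 0.2109
U = 0.9537 · 0.2109

0.2011


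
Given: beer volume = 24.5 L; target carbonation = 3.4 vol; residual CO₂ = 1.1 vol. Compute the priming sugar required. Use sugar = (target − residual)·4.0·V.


sugar = (3.4 − 1.1)·4.0·24.5

225.4000 g


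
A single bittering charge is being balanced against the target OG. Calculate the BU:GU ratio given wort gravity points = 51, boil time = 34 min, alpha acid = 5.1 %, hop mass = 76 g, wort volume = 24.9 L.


U = 1.65·0.000125^(GP/1000)·(1−e^(−0.04t))/4.15;  IBU = (α/100)·m·U·1000/V;  BU:GU = IBU/GP
U = 1.65·0.000125^(51/1000)·(1−e^(−0.04·34))/4.15 = 0.1869
IBU = (5.1/100)·76·0.1869·1000/24.9 = 29.0904
BU:GU = 29.0904/51

0.5704


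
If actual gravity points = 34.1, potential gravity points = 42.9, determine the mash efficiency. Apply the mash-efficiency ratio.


efficiency = actual / potential × 100
efficiency = 34.1 / 42.9 × 100

79.4872 %


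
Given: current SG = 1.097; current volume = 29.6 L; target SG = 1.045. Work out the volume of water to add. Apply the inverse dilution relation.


V_water = V·((SG_curr − 1)/(SG_target − 1) − 1)
V_water = 29.6·((1.097 − 1)/(1.045 − 1) − 1)

34.2044 L


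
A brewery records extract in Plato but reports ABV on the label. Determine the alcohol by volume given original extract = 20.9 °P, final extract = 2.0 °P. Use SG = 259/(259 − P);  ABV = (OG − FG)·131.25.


OG = 259/(259 − 20.9) = 1.0878
FG = 259/(259 − 2.0) = 1.0078
ABV = (1.0878 − 1.0078)·131.25

10.4995 % ABV


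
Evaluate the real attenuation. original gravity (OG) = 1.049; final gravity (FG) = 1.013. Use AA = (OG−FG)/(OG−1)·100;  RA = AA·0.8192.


AA = (1.049 − 1.013)/(1.049 − 1)·100 = 73.4694
RA = 73.4694·0.8192

60.1861 %


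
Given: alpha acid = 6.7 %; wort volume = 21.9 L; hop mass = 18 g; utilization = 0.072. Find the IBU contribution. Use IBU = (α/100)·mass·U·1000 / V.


IBU = (6.7/100)·18·0.072·1000 / 21.9

3.9649 IBU


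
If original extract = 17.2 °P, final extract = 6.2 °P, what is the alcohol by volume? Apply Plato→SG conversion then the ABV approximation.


SG = 259/(259 − P);  ABV = (OG − FG)·131.25
OG = 259/(259 − 17.2) = 1.0711
FG = 259/(259 − 6.2) = 1.0245
ABV = (1.0711 − 1.0245)·131.25

6.1173 % ABV


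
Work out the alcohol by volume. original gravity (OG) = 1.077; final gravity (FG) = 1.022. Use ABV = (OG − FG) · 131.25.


ABV = (1.077 − 1.022) · 131.25

7.2187 % ABV


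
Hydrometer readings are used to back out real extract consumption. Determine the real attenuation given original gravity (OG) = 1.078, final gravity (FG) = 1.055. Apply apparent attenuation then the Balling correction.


AA = (OG−FG)/(OG−1)·100;  RA = AA·0.8192
AA = (1.078 − 1.055)/(1.078 − 1)·100 = 29.4872
RA = 29.4872·0.8192

24.1559 %


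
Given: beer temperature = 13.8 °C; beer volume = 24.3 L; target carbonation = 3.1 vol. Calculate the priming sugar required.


residual = 14.695·(0.01821 + 0.09011·e^(−0.04·T));  sugar = (target − residual)·4.0·V
residual = 14.695·(0.01821 + 0.09011·e^(−0.04·13.8)) = 1.0300
sugar = (3.1 − 1.0300)·4.0·24.3

201.1994 g


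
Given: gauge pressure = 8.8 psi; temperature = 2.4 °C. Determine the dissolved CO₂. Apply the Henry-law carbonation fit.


vols = (P + 14.695)·(0.01821 + 0.09011·e^(−0.04·T))
vols = (8.8 + 14.695)·(0.01821 + 0.09011·e^(−0.04·2.4))

2.3512 volumes


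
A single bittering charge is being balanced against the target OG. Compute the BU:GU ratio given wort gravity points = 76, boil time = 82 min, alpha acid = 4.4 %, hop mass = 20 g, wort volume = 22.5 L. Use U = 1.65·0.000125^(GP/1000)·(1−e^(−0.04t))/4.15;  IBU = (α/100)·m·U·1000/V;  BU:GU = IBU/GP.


U = 1.65·0.000125^(76/1000)·(1−e^(−0.04·82))/4.15 = 0.1933
IBU = (4.4/100)·20·0.1933·1000/22.5 = 7.5586
BU:GU = 7.5586/76

0.0995


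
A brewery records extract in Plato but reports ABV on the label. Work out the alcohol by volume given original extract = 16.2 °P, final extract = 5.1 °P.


SG = 259/(259 − P);  ABV = (OG − FG)·131.25
OG = 259/(259 − 16.2) = 1.0667
FG = 259/(259 − 5.1) = 1.0201
ABV = (1.0667 − 1.0201)·131.25

6.1208 % ABV


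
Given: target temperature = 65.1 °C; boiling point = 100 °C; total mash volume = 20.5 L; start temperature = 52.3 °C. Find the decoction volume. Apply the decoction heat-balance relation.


V_dec = V_total·(T_target − T_start)/(T_boil − T_start)
V_dec = 20.5·(65.1 − 52.3)/(100 − 52.3)

5.5010 L


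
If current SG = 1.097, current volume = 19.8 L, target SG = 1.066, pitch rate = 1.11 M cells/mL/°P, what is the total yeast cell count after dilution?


V_w = V·((SG_c−1)/(SG_t−1)−1);  °P = 259 − 259/SG_t;  cells = rate·(V+V_w)·°P
V_w = 19.8·((1.097−1)/(1.066−1)−1) = 9.3000
V_final = 19.8 + 9.3000 = 29.1000
°P = 259 − 259/1.066 = 16.0356
cells = 1.11·29.1000·16.0356

517.9674 billion cells


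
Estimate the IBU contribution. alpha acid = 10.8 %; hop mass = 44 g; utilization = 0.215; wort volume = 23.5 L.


IBU = (α/100)·mass·U·1000 / V
IBU = (10.8/100)·44·0.215·1000 / 23.5

43.4757 IBU


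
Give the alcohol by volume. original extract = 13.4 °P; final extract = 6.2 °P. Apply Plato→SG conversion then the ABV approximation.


SG = 259/(259 − P);  ABV = (OG − FG)·131.25
OG = 259/(259 − 13.4) = 1.0546
FG = 259/(259 − 6.2) = 1.0245
ABV = (1.0546 − 1.0245)·131.25

3.9421 % ABV


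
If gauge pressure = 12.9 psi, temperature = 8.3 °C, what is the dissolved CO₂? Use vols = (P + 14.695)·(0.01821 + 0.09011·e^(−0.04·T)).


vols = (12.9 + 14.695)·(0.01821 + 0.09011·e^(−0.04·8.3))

2.2866 volumes


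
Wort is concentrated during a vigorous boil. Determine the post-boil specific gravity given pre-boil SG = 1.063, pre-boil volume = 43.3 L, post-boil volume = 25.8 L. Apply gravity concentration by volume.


SG_post = 1 + (SG_pre − 1)·V_pre/V_post
pts_pre = (1.063 − 1)·1000 = 63.0000
pts_post = 63.0000·43.3/25.8 = 105.7326
SG_post = 1 + 105.7326/1000

1.1057


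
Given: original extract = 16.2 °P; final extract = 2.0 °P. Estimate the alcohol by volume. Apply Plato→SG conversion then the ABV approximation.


SG = 259/(259 − P);  ABV = (OG − FG)·131.25
OG = 259/(259 − 16.2) = 1.0667
FG = 259/(259 − 2.0) = 1.0078
ABV = (1.0667 − 1.0078)·131.25

7.7358 % ABV


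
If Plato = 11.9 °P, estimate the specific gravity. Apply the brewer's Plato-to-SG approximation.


SG = 259/(259 − P)
SG = 259/(259 − 11.9)

1.0482


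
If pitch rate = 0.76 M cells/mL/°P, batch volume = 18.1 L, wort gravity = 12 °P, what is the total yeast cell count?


cells (billions) = rate · V_L · °P
cells = 0.76 · 18.1 · 12

165.0720 billion cells


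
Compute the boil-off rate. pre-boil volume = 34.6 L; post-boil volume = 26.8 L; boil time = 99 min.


rate = (V_pre − V_post) / (t_min/60)
rate = (34.6 − 26.8) / (99/60)

4.7273 L/hr


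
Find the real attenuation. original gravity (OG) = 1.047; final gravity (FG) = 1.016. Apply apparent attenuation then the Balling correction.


AA = (OG−FG)/(OG−1)·100;  RA = AA·0.8192
AA = (1.047 − 1.016)/(1.047 − 1)·100 = 65.9574
RA = 65.9574·0.8192

54.0323 %


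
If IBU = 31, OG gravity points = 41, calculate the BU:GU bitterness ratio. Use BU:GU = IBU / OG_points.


BU:GU = 31 / 41

0.7561


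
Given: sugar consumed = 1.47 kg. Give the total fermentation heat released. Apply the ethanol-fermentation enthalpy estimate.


Q = m_sugar · 590 kJ/kg
Q = 1.47 · 590

867.3000 kJ


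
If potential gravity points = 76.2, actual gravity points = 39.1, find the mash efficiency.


efficiency = actual / potential × 100
efficiency = 39.1 / 76.2 × 100

51.3123 %


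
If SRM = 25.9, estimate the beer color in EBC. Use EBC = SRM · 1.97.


EBC = 25.9 · 1.97

51.0230 EBC


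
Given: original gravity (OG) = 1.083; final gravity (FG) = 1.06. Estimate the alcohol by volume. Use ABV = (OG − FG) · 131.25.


ABV = (1.083 − 1.06) · 131.25

3.0187 % ABV


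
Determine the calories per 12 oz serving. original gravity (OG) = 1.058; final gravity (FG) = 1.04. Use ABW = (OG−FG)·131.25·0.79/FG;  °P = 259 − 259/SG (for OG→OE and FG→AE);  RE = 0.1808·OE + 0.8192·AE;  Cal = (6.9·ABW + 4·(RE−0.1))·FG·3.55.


ABW = (1.058 − 1.04)·131.25·0.79/1.04 = 1.7946
OE = 259 − 259/1.058 = 14.1985 °P
AE = 259 − 259/1.04 = 9.9615 °P
RE = 0.1808·14.1985 + 0.8192·9.9615 = 10.7276 °P
Cal = (6.9·1.7946 + 4·(10.7276−0.1))·1.04·3.55

202.6649 kcal


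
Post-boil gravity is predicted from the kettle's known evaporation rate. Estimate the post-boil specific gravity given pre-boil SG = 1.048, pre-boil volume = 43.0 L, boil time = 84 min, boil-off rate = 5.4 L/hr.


V_post = V_pre − rate·(t/60);  SG_post = 1 + (SG_pre−1)·V_pre/V_post
V_post = 43.0 − 5.4·(84/60) = 35.4400
SG_post = 1 + (1.048 − 1)·43.0/35.4400

1.0582


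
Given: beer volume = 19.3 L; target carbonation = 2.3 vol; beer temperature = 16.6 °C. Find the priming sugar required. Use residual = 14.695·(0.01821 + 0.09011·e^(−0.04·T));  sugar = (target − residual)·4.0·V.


residual = 14.695·(0.01821 + 0.09011·e^(−0.04·16.6)) = 0.9493
sugar = (2.3 − 0.9493)·4.0·19.3

104.2770 g


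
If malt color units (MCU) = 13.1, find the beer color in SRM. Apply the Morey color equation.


SRM = 1.4922 · MCU^0.6859
SRM = 1.4922 · 13.1^0.6859

8.7129 SRM


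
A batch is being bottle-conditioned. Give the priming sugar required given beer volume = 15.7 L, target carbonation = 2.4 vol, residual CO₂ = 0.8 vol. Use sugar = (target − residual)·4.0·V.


sugar = (2.4 − 0.8)·4.0·15.7

100.4800 g


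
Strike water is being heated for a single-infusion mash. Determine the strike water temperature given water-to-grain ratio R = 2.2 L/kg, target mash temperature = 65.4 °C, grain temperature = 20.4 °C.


T_strike = (0.41/R)·(T_mash − T_grain) + T_mash
T_strike = (0.41/2.2)·(65.4 − 20.4) + 65.4

73.7864 °C


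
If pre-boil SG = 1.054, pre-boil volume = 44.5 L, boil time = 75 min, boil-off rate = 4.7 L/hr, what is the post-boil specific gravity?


V_post = V_pre − rate·(t/60);  SG_post = 1 + (SG_pre−1)·V_pre/V_post
V_post = 44.5 − 4.7·(75/60) = 38.6250
SG_post = 1 + (1.054 − 1)·44.5/38.6250

1.0622


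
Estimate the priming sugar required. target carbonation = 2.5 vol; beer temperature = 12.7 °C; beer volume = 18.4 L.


residual = 14.695·(0.01821 + 0.09011·e^(−0.04·T));  sugar = (target − residual)·4.0·V
residual = 14.695·(0.01821 + 0.09011·e^(−0.04·12.7)) = 1.0643
sugar = (2.5 − 1.0643)·4.0·18.4

105.6643 g


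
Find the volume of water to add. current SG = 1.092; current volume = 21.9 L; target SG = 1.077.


V_water = V·((SG_curr − 1)/(SG_target − 1) − 1)
V_water = 21.9·((1.092 − 1)/(1.077 − 1) − 1)

4.2662 L


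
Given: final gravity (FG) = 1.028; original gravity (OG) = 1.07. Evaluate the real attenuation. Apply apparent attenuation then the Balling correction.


AA = (OG−FG)/(OG−1)·100;  RA = AA·0.8192
AA = (1.07 − 1.028)/(1.07 − 1)·100 = 60.0000
RA = 60.0000·0.8192

49.1520 %


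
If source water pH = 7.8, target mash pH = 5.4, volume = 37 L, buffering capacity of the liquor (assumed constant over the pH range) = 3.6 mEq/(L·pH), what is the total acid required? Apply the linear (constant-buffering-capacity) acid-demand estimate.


acid = buffering capacity · (pH_source − pH_target) · V
acid = 3.6 · (7.8 − 5.4) · 37

319.6800 mEq


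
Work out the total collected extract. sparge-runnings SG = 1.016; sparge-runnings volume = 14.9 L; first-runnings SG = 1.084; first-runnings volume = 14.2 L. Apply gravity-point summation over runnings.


total = Σ (SG_i − 1)·1000·V_i
first = (1.084 − 1)·1000·14.2 = 1192.8000
sparge = (1.016 − 1)·1000·14.9 = 238.4000
total = 1192.8000 + 238.4000

1431.2000 gravity·L


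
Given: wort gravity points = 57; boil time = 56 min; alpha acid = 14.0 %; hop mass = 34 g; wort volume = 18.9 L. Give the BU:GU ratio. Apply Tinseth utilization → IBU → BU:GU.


U = 1.65·0.000125^(GP/1000)·(1−e^(−0.04t))/4.15;  IBU = (α/100)·m·U·1000/V;  BU:GU = IBU/GP
U = 1.65·0.000125^(57/1000)·(1−e^(−0.04·56))/4.15 = 0.2129
IBU = (14.0/100)·34·0.2129·1000/18.9 = 53.6068
BU:GU = 53.6068/57

0.9405


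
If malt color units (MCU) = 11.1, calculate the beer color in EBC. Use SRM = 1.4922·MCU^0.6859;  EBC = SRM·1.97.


SRM = 1.4922·11.1^0.6859 = 7.7770
EBC = 7.7770·1.97

15.3208 EBC


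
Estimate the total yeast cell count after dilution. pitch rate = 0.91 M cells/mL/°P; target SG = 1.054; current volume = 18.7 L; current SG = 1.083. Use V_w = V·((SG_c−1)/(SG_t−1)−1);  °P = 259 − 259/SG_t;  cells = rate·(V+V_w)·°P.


V_w = 18.7·((1.083−1)/(1.054−1)−1) = 10.0426
V_final = 18.7 + 10.0426 = 28.7426
°P = 259 − 259/1.054 = 13.2694
cells = 0.91·28.7426·13.2694

347.0725 billion cells


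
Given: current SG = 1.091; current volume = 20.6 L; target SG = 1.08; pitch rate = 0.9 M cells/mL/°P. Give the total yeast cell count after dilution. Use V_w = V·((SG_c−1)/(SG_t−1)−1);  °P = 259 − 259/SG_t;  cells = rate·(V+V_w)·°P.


V_w = 20.6·((1.091−1)/(1.08−1)−1) = 2.8325
V_final = 20.6 + 2.8325 = 23.4325
°P = 259 − 259/1.08 = 19.1852
cells = 0.9·23.4325·19.1852

404.6012 billion cells


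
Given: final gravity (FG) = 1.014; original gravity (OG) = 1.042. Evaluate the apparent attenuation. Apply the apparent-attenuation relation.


AA = (OG − FG)/(OG − 1) · 100
AA = (1.042 − 1.014)/(1.042 − 1) · 100

66.6667 %


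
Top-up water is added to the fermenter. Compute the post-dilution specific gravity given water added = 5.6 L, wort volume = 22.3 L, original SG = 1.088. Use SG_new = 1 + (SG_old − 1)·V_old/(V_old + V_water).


pts = (1.088 − 1)·1000·22.3/(22.3 + 5.6) = 70.3369
SG_new = 1 + 70.3369/1000

1.0703


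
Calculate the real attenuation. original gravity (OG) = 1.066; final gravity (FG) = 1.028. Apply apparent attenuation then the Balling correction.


AA = (OG−FG)/(OG−1)·100;  RA = AA·0.8192
AA = (1.066 − 1.028)/(1.066 − 1)·100 = 57.5758
RA = 57.5758·0.8192

47.1661 %


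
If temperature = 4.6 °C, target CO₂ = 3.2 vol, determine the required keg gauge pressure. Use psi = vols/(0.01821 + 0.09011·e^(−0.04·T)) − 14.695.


psi = 3.2/(0.01821 + 0.09011·e^(−0.04·4.6)) − 14.695

19.6487 psi


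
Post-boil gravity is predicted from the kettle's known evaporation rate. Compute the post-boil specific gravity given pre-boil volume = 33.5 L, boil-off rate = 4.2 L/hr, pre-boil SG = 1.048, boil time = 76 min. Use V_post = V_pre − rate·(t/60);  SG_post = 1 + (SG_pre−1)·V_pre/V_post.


V_post = 33.5 − 4.2·(76/60) = 28.1800
SG_post = 1 + (1.048 − 1)·33.5/28.1800

1.0571


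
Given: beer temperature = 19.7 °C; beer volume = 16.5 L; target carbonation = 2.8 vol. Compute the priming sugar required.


residual = 14.695·(0.01821 + 0.09011·e^(−0.04·T));  sugar = (target − residual)·4.0·V
residual = 14.695·(0.01821 + 0.09011·e^(−0.04·19.7)) = 0.8698
sugar = (2.8 − 0.8698)·4.0·16.5

127.3955 g


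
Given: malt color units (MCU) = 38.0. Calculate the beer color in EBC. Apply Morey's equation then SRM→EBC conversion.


SRM = 1.4922·MCU^0.6859;  EBC = SRM·1.97
SRM = 1.4922·38.0^0.6859 = 18.0884
EBC = 18.0884·1.97

35.6342 EBC


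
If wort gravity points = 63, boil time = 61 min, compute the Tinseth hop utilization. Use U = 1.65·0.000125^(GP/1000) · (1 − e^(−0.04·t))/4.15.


bigness = 1.65·0.000125^(63/1000) = 0.9367
boil_factor = (1 − e^(−0.04·61))/4.15 = 0.2200
U = 0.9367 · 0.2200

0.2060


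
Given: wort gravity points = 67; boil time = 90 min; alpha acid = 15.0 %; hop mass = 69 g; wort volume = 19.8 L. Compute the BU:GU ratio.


U = 1.65·0.000125^(GP/1000)·(1−e^(−0.04t))/4.15;  IBU = (α/100)·m·U·1000/V;  BU:GU = IBU/GP
U = 1.65·0.000125^(67/1000)·(1−e^(−0.04·90))/4.15 = 0.2118
IBU = (15.0/100)·69·0.2118·1000/19.8 = 110.7063
BU:GU = 110.7063/67

1.6523


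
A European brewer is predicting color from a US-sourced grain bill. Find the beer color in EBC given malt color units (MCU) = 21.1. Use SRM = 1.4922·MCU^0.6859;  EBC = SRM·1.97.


SRM = 1.4922·21.1^0.6859 = 12.0824
EBC = 12.0824·1.97

23.8023 EBC


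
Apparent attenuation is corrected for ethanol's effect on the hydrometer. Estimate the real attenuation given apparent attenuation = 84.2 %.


RA = AA · 0.8192
RA = 84.2 · 0.8192

68.9766 %


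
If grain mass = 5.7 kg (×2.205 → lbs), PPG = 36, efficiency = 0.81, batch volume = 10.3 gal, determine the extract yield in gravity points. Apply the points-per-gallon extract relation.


points = lbs × PPG × eff / vol
lbs = 5.7 × 2.205 = 12.5685
points = 12.5685 × 36 × 0.81 / 10.3

35.5823 points


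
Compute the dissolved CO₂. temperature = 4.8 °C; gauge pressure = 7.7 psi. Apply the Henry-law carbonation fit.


vols = (P + 14.695)·(0.01821 + 0.09011·e^(−0.04·T))
vols = (7.7 + 14.695)·(0.01821 + 0.09011·e^(−0.04·4.8))

2.0733 volumes


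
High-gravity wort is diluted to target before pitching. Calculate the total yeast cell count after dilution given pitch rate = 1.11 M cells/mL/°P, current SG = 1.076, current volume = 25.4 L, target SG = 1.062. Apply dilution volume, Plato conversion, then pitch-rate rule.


V_w = V·((SG_c−1)/(SG_t−1)−1);  °P = 259 − 259/SG_t;  cells = rate·(V+V_w)·°P
V_w = 25.4·((1.076−1)/(1.062−1)−1) = 5.7355
V_final = 25.4 + 5.7355 = 31.1355
°P = 259 − 259/1.062 = 15.1205
cells = 1.11·31.1355·15.1205

522.5713 billion cells


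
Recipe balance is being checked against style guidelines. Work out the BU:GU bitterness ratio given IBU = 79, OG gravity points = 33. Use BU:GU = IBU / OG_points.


BU:GU = 79 / 33

2.3939


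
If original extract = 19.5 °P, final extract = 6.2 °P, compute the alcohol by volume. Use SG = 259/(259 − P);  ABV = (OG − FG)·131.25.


OG = 259/(259 − 19.5) = 1.0814
FG = 259/(259 − 6.2) = 1.0245
ABV = (1.0814 − 1.0245)·131.25

7.4674 % ABV


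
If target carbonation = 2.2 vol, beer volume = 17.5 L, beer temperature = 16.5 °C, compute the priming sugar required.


residual = 14.695·(0.01821 + 0.09011·e^(−0.04·T));  sugar = (target − residual)·4.0·V
residual = 14.695·(0.01821 + 0.09011·e^(−0.04·16.5)) = 0.9520
sugar = (2.2 − 0.9520)·4.0·17.5

87.3605 g


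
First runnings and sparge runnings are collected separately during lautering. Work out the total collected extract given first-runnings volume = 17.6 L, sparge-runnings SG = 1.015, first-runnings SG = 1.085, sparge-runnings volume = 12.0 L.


total = Σ (SG_i − 1)·1000·V_i
first = (1.085 − 1)·1000·17.6 = 1496.0000
sparge = (1.015 − 1)·1000·12.0 = 180.0000
total = 1496.0000 + 180.0000

1676.0000 gravity·L


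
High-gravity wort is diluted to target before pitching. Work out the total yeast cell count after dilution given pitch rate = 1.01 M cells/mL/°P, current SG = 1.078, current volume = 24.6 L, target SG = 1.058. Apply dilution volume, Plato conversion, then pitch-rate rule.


V_w = V·((SG_c−1)/(SG_t−1)−1);  °P = 259 − 259/SG_t;  cells = rate·(V+V_w)·°P
V_w = 24.6·((1.078−1)/(1.058−1)−1) = 8.4828
V_final = 24.6 + 8.4828 = 33.0828
°P = 259 − 259/1.058 = 14.1985
cells = 1.01·33.0828·14.1985

474.4224 billion cells


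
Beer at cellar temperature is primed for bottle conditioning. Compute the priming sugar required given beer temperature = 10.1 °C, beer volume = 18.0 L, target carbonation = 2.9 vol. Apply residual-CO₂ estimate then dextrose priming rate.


residual = 14.695·(0.01821 + 0.09011·e^(−0.04·T));  sugar = (target − residual)·4.0·V
residual = 14.695·(0.01821 + 0.09011·e^(−0.04·10.1)) = 1.1517
sugar = (2.9 − 1.1517)·4.0·18.0

125.8799 g


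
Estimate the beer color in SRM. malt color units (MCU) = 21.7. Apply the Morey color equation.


SRM = 1.4922 · MCU^0.6859
SRM = 1.4922 · 21.7^0.6859

12.3170 SRM


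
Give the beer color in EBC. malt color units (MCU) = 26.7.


SRM = 1.4922·MCU^0.6859;  EBC = SRM·1.97
SRM = 1.4922·26.7^0.6859 = 14.1994
EBC = 14.1994·1.97

27.9729 EBC


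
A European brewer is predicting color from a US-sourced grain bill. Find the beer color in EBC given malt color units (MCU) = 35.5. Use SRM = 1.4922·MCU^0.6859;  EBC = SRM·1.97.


SRM = 1.4922·35.5^0.6859 = 17.2635
EBC = 17.2635·1.97

34.0091 EBC


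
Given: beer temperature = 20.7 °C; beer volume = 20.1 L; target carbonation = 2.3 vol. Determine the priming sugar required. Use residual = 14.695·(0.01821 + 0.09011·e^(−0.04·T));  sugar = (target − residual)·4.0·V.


residual = 14.695·(0.01821 + 0.09011·e^(−0.04·20.7)) = 0.8462
sugar = (2.3 − 0.8462)·4.0·20.1

116.8892 g


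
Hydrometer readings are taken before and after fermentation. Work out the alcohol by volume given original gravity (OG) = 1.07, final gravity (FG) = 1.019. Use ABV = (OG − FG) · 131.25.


ABV = (1.07 − 1.019) · 131.25

6.6938 % ABV


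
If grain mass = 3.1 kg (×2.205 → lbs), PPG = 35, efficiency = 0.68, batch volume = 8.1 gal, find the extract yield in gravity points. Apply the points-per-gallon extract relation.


points = lbs × PPG × eff / vol
lbs = 3.1 × 2.205 = 6.8355
points = 6.8355 × 35 × 0.68 / 8.1

20.0846 points


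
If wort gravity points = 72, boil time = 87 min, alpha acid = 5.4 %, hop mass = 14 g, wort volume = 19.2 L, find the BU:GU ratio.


U = 1.65·0.000125^(GP/1000)·(1−e^(−0.04t))/4.15;  IBU = (α/100)·m·U·1000/V;  BU:GU = IBU/GP
U = 1.65·0.000125^(72/1000)·(1−e^(−0.04·87))/4.15 = 0.2018
IBU = (5.4/100)·14·0.2018·1000/19.2 = 7.9441
BU:GU = 7.9441/72

0.1103


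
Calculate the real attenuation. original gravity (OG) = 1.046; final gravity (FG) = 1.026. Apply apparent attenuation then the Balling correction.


AA = (OG−FG)/(OG−1)·100;  RA = AA·0.8192
AA = (1.046 − 1.026)/(1.046 − 1)·100 = 43.4783
RA = 43.4783·0.8192

35.6174 %


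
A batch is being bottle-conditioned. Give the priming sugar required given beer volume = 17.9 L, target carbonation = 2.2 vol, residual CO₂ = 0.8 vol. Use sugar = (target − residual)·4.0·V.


sugar = (2.2 − 0.8)·4.0·17.9

100.2400 g


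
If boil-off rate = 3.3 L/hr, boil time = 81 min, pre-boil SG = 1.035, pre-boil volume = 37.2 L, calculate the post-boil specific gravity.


V_post = V_pre − rate·(t/60);  SG_post = 1 + (SG_pre−1)·V_pre/V_post
V_post = 37.2 − 3.3·(81/60) = 32.7450
SG_post = 1 + (1.035 − 1)·37.2/32.7450

1.0398


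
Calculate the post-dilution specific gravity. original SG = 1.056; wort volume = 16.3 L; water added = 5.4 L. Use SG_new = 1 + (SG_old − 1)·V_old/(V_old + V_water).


pts = (1.056 − 1)·1000·16.3/(16.3 + 5.4) = 42.0645
SG_new = 1 + 42.0645/1000

1.0421


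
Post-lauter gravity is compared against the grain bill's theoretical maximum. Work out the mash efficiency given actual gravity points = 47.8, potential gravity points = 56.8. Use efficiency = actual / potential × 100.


efficiency = 47.8 / 56.8 × 100

84.1549 %


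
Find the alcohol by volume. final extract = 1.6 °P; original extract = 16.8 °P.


SG = 259/(259 − P);  ABV = (OG − FG)·131.25
OG = 259/(259 − 16.8) = 1.0694
FG = 259/(259 − 1.6) = 1.0062
ABV = (1.0694 − 1.0062)·131.25

8.2882 % ABV


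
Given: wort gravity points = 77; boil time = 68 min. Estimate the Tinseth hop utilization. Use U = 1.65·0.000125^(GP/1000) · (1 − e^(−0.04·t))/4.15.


bigness = 1.65·0.000125^(77/1000) = 0.8259
boil_factor = (1 − e^(−0.04·68))/4.15 = 0.2251
U = 0.8259 · 0.2251

0.1859


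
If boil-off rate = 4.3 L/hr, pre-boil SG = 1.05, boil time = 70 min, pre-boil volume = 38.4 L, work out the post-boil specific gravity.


V_post = V_pre − rate·(t/60);  SG_post = 1 + (SG_pre−1)·V_pre/V_post
V_post = 38.4 − 4.3·(70/60) = 33.3833
SG_post = 1 + (1.05 − 1)·38.4/33.3833

1.0575


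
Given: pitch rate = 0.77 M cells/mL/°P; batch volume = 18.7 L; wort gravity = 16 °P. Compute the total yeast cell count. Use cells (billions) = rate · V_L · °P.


cells = 0.77 · 18.7 · 16

230.3840 billion cells


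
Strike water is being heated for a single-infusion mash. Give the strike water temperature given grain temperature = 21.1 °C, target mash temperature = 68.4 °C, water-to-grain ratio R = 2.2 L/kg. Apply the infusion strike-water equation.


T_strike = (0.41/R)·(T_mash − T_grain) + T_mash
T_strike = (0.41/2.2)·(68.4 − 21.1) + 68.4

77.2150 °C


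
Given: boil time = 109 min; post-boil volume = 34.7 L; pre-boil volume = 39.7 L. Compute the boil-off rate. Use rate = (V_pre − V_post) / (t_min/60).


rate = (39.7 − 34.7) / (109/60)

2.7523 L/hr


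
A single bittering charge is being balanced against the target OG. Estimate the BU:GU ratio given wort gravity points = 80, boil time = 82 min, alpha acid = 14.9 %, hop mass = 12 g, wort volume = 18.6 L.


U = 1.65·0.000125^(GP/1000)·(1−e^(−0.04t))/4.15;  IBU = (α/100)·m·U·1000/V;  BU:GU = IBU/GP
U = 1.65·0.000125^(80/1000)·(1−e^(−0.04·82))/4.15 = 0.1864
IBU = (14.9/100)·12·0.1864·1000/18.6 = 17.9220
BU:GU = 17.9220/80

0.2240


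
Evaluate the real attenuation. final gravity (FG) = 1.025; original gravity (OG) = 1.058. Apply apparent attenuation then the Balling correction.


AA = (OG−FG)/(OG−1)·100;  RA = AA·0.8192
AA = (1.058 − 1.025)/(1.058 − 1)·100 = 56.8966
RA = 56.8966·0.8192

46.6097 %


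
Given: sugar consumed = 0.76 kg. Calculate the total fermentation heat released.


Q = m_sugar · 590 kJ/kg
Q = 0.76 · 590

448.4000 kJ


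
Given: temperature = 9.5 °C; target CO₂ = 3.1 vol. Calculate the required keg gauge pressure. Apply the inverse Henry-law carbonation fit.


psi = vols/(0.01821 + 0.09011·e^(−0.04·T)) − 14.695
psi = 3.1/(0.01821 + 0.09011·e^(−0.04·9.5)) − 14.695

24.1362 psi
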